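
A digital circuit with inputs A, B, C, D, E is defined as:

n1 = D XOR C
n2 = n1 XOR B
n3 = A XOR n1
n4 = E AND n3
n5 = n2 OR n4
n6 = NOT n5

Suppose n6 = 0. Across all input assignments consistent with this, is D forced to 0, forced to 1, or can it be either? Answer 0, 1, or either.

either

Both values of D occur among assignments with n6 = 0:
  D=0: A=0, B=0, C=1, D=0, E=0
  D=1: A=0, B=0, C=0, D=1, E=0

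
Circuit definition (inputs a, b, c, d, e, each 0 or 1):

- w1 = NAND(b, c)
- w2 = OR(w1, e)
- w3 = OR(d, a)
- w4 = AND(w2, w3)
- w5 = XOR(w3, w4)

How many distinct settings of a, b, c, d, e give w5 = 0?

w5 = XOR(w3, w4) must be 0, so w3 and w4 are equal.
Enumerating the 32 input combinations, 29 give w5 = 0 and 3 give w5 = 1.

29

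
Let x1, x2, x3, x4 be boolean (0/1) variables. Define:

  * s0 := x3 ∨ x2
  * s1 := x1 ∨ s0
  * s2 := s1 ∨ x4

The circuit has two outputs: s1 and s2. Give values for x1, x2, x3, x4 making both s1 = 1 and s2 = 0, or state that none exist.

Across all 16 input combinations, none give both s1 = 1 and s2 = 0.

no solution exists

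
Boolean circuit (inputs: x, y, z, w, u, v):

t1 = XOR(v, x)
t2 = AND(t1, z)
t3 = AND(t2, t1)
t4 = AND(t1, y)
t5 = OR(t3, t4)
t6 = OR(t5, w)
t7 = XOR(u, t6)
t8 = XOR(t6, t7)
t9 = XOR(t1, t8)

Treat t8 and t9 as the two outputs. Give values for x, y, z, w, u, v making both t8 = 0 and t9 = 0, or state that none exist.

Check with x=1, y=1, z=0, w=0, u=0, v=1:
t1 = XOR(v, x) = XOR(1, 1) = 0
t2 = AND(t1, z) = AND(0, 0) = 0
t3 = AND(t2, t1) = AND(0, 0) = 0
t4 = AND(t1, y) = AND(0, 1) = 0
t5 = OR(t3, t4) = OR(0, 0) = 0
t6 = OR(t5, w) = OR(0, 0) = 0
t7 = XOR(u, t6) = XOR(0, 0) = 0
t8 = XOR(t6, t7) = XOR(0, 0) = 0
t9 = XOR(t1, t8) = XOR(0, 0) = 0
So t8 = 0 and t9 = 0.

x=1, y=1, z=0, w=0, u=0, v=1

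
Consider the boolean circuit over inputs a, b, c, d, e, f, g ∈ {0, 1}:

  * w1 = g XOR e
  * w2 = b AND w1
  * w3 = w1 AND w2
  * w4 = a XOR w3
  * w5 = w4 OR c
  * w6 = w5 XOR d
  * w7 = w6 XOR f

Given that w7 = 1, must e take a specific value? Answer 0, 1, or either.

either

Both values of e occur among assignments with w7 = 1:
  e=0: a=0, b=0, c=0, d=0, e=0, f=1, g=0
  e=1: a=0, b=0, c=0, d=0, e=1, f=1, g=0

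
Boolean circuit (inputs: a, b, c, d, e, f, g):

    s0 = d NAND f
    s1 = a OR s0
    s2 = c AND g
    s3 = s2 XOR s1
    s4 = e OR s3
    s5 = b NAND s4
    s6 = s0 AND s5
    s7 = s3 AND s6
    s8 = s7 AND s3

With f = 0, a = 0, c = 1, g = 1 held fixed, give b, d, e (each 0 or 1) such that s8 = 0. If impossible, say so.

b=0, d=0, e=1

Check with f = 0, a = 0, c = 1, g = 1 and b=0, d=0, e=1:
s0 = d NAND f = 0 NAND 0 = 1
s1 = a OR s0 = 0 OR 1 = 1
s2 = c AND g = 1 AND 1 = 1
s3 = s2 XOR s1 = 1 XOR 1 = 0
s4 = e OR s3 = 1 OR 0 = 1
s5 = b NAND s4 = 0 NAND 1 = 1
s6 = s0 AND s5 = 1 AND 1 = 1
s7 = s3 AND s6 = 0 AND 1 = 0
s8 = s7 AND s3 = 0 AND 0 = 0
So s8 = 0.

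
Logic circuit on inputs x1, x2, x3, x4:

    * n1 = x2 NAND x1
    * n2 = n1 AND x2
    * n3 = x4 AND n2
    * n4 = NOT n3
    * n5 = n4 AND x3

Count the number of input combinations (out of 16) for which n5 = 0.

n5 = n4 AND x3 must be 0, so at least one of n4, x3 is 0.
Enumerating the 16 input combinations, 9 give n5 = 0 and 7 give n5 = 1.

9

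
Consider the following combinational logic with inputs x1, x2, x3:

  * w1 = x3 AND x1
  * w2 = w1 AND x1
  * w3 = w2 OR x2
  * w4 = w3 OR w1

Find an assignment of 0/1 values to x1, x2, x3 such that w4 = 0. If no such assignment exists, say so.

Check with x1=0, x2=0, x3=1:
w1 = x3 AND x1 = 1 AND 0 = 0
w2 = w1 AND x1 = 0 AND 0 = 0
w3 = w2 OR x2 = 0 OR 0 = 0
w4 = w3 OR w1 = 0 OR 0 = 0
So w4 = 0 as required.

x1=0, x2=0, x3=1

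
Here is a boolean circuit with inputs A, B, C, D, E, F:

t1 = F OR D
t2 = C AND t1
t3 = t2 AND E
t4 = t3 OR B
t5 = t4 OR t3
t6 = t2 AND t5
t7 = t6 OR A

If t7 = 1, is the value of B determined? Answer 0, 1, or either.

either

Both values of B occur among assignments with t7 = 1:
  B=0: A=0, B=0, C=1, D=0, E=1, F=1
  B=1: A=0, B=1, C=1, D=0, E=0, F=1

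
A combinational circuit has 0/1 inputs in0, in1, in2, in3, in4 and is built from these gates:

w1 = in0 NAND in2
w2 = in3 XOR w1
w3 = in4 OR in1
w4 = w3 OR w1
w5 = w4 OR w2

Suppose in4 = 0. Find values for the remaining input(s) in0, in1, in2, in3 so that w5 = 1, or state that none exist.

in0=1, in1=1, in2=1, in3=0

w5 = w4 OR w2 must be 1, so at least one of w4, w2 is 1.
Check with in4 = 0 and in0=1, in1=1, in2=1, in3=0:
w1 = in0 NAND in2 = 1 NAND 1 = 0
w2 = in3 XOR w1 = 0 XOR 0 = 0
w3 = in4 OR in1 = 0 OR 1 = 1
w4 = w3 OR w1 = 1 OR 0 = 1
w5 = w4 OR w2 = 1 OR 0 = 1
So w5 = 1.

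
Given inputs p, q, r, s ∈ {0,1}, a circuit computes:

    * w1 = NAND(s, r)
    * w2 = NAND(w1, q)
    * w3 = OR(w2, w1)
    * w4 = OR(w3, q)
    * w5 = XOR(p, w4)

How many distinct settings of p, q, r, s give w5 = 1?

8

w5 = XOR(p, w4) must be 1, so p and w4 differ.
Enumerating the 16 input combinations, 8 give w5 = 1 and 8 give w5 = 0.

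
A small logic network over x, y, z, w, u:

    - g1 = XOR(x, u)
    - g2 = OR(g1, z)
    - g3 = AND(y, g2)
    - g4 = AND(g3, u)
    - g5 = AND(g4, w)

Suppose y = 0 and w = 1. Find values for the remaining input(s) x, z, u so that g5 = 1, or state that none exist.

no solution exists

With y = 0 and w = 1 fixed, none of the 8 settings of x, z, u give g5 = 1.
For example, with x=1, z=1, u=0:
g1 = XOR(x, u) = XOR(1, 0) = 1
g2 = OR(g1, z) = OR(1, 1) = 1
g3 = AND(y, g2) = AND(0, 1) = 0
g4 = AND(g3, u) = AND(0, 0) = 0
g5 = AND(g4, w) = AND(0, 1) = 0
giving g5 = 0 ≠ 1.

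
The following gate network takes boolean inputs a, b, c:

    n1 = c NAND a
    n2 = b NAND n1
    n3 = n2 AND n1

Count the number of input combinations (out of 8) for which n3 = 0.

n3 = n2 AND n1 must be 0, so at least one of n2, n1 is 0.
Satisfying assignments:
  a=0, b=1, c=0
  a=0, b=1, c=1
  a=1, b=0, c=1
  a=1, b=1, c=0
  a=1, b=1, c=1

5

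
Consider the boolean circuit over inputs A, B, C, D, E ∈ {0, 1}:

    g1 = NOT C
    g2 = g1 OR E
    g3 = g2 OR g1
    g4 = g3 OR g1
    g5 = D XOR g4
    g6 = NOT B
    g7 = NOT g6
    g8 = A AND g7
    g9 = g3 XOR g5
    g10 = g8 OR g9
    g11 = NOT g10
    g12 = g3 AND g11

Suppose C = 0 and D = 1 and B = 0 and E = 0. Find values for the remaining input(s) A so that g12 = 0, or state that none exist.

A=1

g12 = g3 AND g11 must be 0, so at least one of g3, g11 is 0.
Check with C = 0 and D = 1 and B = 0 and E = 0 and A=1:
g1 = NOT C = NOT 0 = 1
g2 = g1 OR E = 1 OR 0 = 1
g3 = g2 OR g1 = 1 OR 1 = 1
g4 = g3 OR g1 = 1 OR 1 = 1
g5 = D XOR g4 = 1 XOR 1 = 0
g6 = NOT B = NOT 0 = 1
g7 = NOT g6 = NOT 1 = 0
g8 = A AND g7 = 1 AND 0 = 0
g9 = g3 XOR g5 = 1 XOR 0 = 1
g10 = g8 OR g9 = 0 OR 1 = 1
g11 = NOT g10 = NOT 1 = 0
g12 = g3 AND g11 = 1 AND 0 = 0
So g12 = 0.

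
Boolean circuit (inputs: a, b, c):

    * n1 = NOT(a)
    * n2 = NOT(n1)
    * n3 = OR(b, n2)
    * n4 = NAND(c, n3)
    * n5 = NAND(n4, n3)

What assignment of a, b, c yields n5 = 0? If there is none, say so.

a=0, b=1, c=0

n5 = NAND(n4, n3) must be 0, so both n4 = 1 and n3 = 1.
Check with a=0, b=1, c=0:
n1 = NOT(a) = NOT 0 = 1
n2 = NOT(n1) = NOT 1 = 0
n3 = OR(b, n2) = OR(1, 0) = 1
n4 = NAND(c, n3) = NAND(0, 1) = 1
n5 = NAND(n4, n3) = NAND(1, 1) = 0
So n5 = 0 as required.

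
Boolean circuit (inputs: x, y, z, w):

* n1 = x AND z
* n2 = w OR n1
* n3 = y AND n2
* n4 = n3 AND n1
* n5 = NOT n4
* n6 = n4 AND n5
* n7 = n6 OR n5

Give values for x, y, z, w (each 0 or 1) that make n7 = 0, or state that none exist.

x=1 y=1 z=1 w=0

Check with x=1 y=1 z=1 w=0:
n1 = x AND z = 1 AND 1 = 1
n2 = w OR n1 = 0 OR 1 = 1
n3 = y AND n2 = 1 AND 1 = 1
n4 = n3 AND n1 = 1 AND 1 = 1
n5 = NOT n4 = NOT 1 = 0
n6 = n4 AND n5 = 1 AND 0 = 0
n7 = n6 OR n5 = 0 OR 0 = 0
So n7 = 0 as required.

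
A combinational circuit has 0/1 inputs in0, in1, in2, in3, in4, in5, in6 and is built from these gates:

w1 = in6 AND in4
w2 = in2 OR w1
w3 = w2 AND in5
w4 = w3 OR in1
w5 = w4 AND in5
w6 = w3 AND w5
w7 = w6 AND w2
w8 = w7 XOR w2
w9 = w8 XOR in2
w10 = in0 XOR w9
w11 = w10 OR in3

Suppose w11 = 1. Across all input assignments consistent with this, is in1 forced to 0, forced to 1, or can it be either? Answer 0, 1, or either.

either

Both values of in1 occur among assignments with w11 = 1:
  in1=0: in0=0, in1=0, in2=0, in3=0, in4=1, in5=0, in6=1
  in1=1: in0=0, in1=1, in2=0, in3=0, in4=1, in5=0, in6=1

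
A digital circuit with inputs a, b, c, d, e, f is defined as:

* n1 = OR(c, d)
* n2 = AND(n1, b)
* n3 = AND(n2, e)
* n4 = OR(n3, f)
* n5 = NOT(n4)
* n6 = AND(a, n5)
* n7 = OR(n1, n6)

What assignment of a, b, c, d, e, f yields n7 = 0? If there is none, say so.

n7 = OR(n1, n6) must be 0, so both n1 = 0 and n6 = 0.
n1 = OR(c, d) must be 0, so both c = 0 and d = 0.
Check with a=0, b=1, c=0, d=0, e=1, f=0:
n1 = OR(c, d) = OR(0, 0) = 0
n2 = AND(n1, b) = AND(0, 1) = 0
n3 = AND(n2, e) = AND(0, 1) = 0
n4 = OR(n3, f) = OR(0, 0) = 0
n5 = NOT(n4) = NOT 0 = 1
n6 = AND(a, n5) = AND(0, 1) = 0
n7 = OR(n1, n6) = OR(0, 0) = 0
So n7 = 0 as required.

a=0, b=1, c=0, d=0, e=1, f=0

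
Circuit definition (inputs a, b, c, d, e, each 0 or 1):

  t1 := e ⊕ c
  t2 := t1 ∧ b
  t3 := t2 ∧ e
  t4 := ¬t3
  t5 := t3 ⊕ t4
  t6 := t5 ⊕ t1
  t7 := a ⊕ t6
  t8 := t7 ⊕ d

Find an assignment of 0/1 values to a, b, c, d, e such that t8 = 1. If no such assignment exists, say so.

a=0, b=1, c=0, d=0, e=0

t8 = t7 ⊕ d must be 1, so t7 and d differ.
Check with a=0, b=1, c=0, d=0, e=0:
t1 = e ⊕ c = 0 ⊕ 0 = 0
t2 = t1 ∧ b = 0 ∧ 1 = 0
t3 = t2 ∧ e = 0 ∧ 0 = 0
t4 = ¬t3 = ¬0 = 1
t5 = t3 ⊕ t4 = 0 ⊕ 1 = 1
t6 = t5 ⊕ t1 = 1 ⊕ 0 = 1
t7 = a ⊕ t6 = 0 ⊕ 1 = 1
t8 = t7 ⊕ d = 1 ⊕ 0 = 1
So t8 = 1 as required.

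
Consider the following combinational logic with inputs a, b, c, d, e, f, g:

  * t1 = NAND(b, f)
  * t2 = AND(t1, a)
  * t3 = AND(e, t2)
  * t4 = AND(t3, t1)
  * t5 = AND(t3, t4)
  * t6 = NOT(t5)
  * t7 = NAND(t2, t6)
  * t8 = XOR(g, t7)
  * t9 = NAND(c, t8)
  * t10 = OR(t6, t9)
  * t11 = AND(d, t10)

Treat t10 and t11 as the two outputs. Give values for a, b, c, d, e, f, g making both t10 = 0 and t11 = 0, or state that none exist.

a=1, b=1, c=1, d=0, e=1, f=0, g=0

Check with a=1, b=1, c=1, d=0, e=1, f=0, g=0:
t1 = NAND(b, f) = NAND(1, 0) = 1
t2 = AND(t1, a) = AND(1, 1) = 1
t3 = AND(e, t2) = AND(1, 1) = 1
t4 = AND(t3, t1) = AND(1, 1) = 1
t5 = AND(t3, t4) = AND(1, 1) = 1
t6 = NOT(t5) = NOT 1 = 0
t7 = NAND(t2, t6) = NAND(1, 0) = 1
t8 = XOR(g, t7) = XOR(0, 1) = 1
t9 = NAND(c, t8) = NAND(1, 1) = 0
t10 = OR(t6, t9) = OR(0, 0) = 0
t11 = AND(d, t10) = AND(0, 0) = 0
So t10 = 0 and t11 = 0.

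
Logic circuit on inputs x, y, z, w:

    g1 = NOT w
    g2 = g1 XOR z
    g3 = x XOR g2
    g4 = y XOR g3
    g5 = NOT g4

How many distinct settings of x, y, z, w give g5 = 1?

8

g5 = NOT g4 must be 1, so g4 = 0.
g4 = y XOR g3 must be 0, so y and g3 are equal.
Enumerating the 16 input combinations, 8 give g5 = 1 and 8 give g5 = 0.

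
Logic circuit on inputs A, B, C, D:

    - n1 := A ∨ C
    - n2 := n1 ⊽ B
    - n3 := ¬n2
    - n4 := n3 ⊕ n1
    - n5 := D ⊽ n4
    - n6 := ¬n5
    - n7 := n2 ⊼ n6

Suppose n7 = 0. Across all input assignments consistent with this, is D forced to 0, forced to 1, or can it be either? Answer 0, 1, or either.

1

n7 = n2 ⊼ n6 must be 0, so both n2 = 1 and n6 = 1.
n2 = n1 ⊽ B must be 1, so both n1 = 0 and B = 0.
Every assignment with n7 = 0 has D = 1; there are 1 such assignment(s).
  A=0, B=0, C=0, D=1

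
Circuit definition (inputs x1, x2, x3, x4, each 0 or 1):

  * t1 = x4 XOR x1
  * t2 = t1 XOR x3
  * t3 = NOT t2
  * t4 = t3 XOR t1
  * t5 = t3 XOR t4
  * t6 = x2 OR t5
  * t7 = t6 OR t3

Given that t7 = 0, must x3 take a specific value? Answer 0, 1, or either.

1

t7 = t6 OR t3 must be 0, so both t6 = 0 and t3 = 0.
t6 = x2 OR t5 must be 0, so both x2 = 0 and t5 = 0.
t3 = NOT t2 must be 0, so t2 = 1.
Every assignment with t7 = 0 has x3 = 1; there are 2 such assignment(s).
  x1=0, x2=0, x3=1, x4=0
  x1=1, x2=0, x3=1, x4=1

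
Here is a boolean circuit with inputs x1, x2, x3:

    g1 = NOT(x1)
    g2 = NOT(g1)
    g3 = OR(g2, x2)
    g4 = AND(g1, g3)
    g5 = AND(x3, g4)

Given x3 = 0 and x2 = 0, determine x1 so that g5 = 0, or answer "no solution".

g5 = AND(x3, g4) must be 0, so at least one of x3, g4 is 0.
Check with x3 = 0 and x2 = 0 and x1=1:
g1 = NOT(x1) = NOT 1 = 0
g2 = NOT(g1) = NOT 0 = 1
g3 = OR(g2, x2) = OR(1, 0) = 1
g4 = AND(g1, g3) = AND(0, 1) = 0
g5 = AND(x3, g4) = AND(0, 0) = 0
So g5 = 0.

x1=1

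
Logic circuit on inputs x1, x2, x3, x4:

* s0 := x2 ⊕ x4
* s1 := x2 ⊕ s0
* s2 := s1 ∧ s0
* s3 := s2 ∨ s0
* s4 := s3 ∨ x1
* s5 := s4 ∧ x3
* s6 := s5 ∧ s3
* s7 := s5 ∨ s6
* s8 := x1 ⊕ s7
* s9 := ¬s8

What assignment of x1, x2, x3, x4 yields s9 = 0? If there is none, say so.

s9 = ¬s8 must be 0, so s8 = 1.
Check with x1=1, x2=1, x3=0, x4=0:
s0 = x2 ⊕ x4 = 1 ⊕ 0 = 1
s1 = x2 ⊕ s0 = 1 ⊕ 1 = 0
s2 = s1 ∧ s0 = 0 ∧ 1 = 0
s3 = s2 ∨ s0 = 0 ∨ 1 = 1
s4 = s3 ∨ x1 = 1 ∨ 1 = 1
s5 = s4 ∧ x3 = 1 ∧ 0 = 0
s6 = s5 ∧ s3 = 0 ∧ 1 = 0
s7 = s5 ∨ s6 = 0 ∨ 0 = 0
s8 = x1 ⊕ s7 = 1 ⊕ 0 = 1
s9 = ¬s8 = ¬1 = 0
So s9 = 0 as required.

x1=1, x2=1, x3=0, x4=0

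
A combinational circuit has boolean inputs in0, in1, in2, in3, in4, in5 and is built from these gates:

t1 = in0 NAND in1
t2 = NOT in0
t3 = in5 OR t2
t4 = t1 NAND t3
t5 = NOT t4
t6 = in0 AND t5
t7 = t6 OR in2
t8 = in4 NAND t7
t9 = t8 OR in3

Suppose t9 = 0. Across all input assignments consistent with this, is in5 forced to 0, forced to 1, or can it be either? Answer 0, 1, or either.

Both values of in5 occur among assignments with t9 = 0:
  in5=0: in0=0, in1=0, in2=1, in3=0, in4=1, in5=0
  in5=1: in0=0, in1=0, in2=1, in3=0, in4=1, in5=1

either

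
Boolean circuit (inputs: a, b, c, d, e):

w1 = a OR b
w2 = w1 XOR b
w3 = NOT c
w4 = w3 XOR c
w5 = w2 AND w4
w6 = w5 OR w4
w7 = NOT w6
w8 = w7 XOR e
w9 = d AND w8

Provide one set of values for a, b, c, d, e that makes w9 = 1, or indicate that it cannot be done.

Check with a=1 b=1 c=0 d=1 e=1:
w1 = a OR b = 1 OR 1 = 1
w2 = w1 XOR b = 1 XOR 1 = 0
w3 = NOT c = NOT 0 = 1
w4 = w3 XOR c = 1 XOR 0 = 1
w5 = w2 AND w4 = 0 AND 1 = 0
w6 = w5 OR w4 = 0 OR 1 = 1
w7 = NOT w6 = NOT 1 = 0
w8 = w7 XOR e = 0 XOR 1 = 1
w9 = d AND w8 = 1 AND 1 = 1
So w9 = 1 as required.

a=1 b=1 c=0 d=1 e=1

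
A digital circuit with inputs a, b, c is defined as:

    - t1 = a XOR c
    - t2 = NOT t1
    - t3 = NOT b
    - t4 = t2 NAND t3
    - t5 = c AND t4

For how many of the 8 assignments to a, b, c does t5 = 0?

5

t5 = c AND t4 must be 0, so at least one of c, t4 is 0.
Satisfying assignments:
  a=0, b=0, c=0
  a=0, b=1, c=0
  a=1, b=0, c=0
  a=1, b=0, c=1
  a=1, b=1, c=0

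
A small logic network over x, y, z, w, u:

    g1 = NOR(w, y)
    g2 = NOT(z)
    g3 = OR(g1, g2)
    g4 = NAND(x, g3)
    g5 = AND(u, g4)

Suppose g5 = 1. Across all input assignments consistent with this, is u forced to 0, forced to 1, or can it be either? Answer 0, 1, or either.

g5 = AND(u, g4) must be 1, so both u = 1 and g4 = 1.
Every assignment with g5 = 1 has u = 1; there are 11 such assignment(s).

1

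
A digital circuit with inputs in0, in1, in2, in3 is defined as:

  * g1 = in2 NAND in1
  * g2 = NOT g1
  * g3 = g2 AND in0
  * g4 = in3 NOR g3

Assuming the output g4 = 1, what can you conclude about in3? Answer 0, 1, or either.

g4 = in3 NOR g3 must be 1, so both in3 = 0 and g3 = 0.
Every assignment with g4 = 1 has in3 = 0; there are 7 such assignment(s).

0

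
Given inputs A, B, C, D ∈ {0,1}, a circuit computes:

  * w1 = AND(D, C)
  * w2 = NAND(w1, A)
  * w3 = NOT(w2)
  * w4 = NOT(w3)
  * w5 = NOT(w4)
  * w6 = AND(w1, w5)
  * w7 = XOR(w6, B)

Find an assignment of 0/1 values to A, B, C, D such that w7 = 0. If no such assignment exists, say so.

A=1, B=0, C=1, D=0

Check with A=1, B=0, C=1, D=0:
w1 = AND(D, C) = AND(0, 1) = 0
w2 = NAND(w1, A) = NAND(0, 1) = 1
w3 = NOT(w2) = NOT 1 = 0
w4 = NOT(w3) = NOT 0 = 1
w5 = NOT(w4) = NOT 1 = 0
w6 = AND(w1, w5) = AND(0, 0) = 0
w7 = XOR(w6, B) = XOR(0, 0) = 0
So w7 = 0 as required.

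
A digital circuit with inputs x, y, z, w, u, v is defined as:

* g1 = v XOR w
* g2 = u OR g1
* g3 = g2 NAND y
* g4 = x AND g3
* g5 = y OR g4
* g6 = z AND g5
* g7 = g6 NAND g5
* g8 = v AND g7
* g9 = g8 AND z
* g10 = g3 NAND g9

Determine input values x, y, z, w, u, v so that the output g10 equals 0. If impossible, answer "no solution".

x=0 y=0 z=1 w=1 u=0 v=1

g10 = g3 NAND g9 must be 0, so both g3 = 1 and g9 = 1.
Check with x=0 y=0 z=1 w=1 u=0 v=1:
g1 = v XOR w = 1 XOR 1 = 0
g2 = u OR g1 = 0 OR 0 = 0
g3 = g2 NAND y = 0 NAND 0 = 1
g4 = x AND g3 = 0 AND 1 = 0
g5 = y OR g4 = 0 OR 0 = 0
g6 = z AND g5 = 1 AND 0 = 0
g7 = g6 NAND g5 = 0 NAND 0 = 1
g8 = v AND g7 = 1 AND 1 = 1
g9 = g8 AND z = 1 AND 1 = 1
g10 = g3 NAND g9 = 1 NAND 1 = 0
So g10 = 0 as required.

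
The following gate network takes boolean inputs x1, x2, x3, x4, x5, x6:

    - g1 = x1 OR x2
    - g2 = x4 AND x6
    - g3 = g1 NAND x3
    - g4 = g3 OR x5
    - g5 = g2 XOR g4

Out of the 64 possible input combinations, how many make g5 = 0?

g5 = g2 XOR g4 must be 0, so g2 and g4 are equal.
Enumerating the 64 input combinations, 22 give g5 = 0 and 42 give g5 = 1.

22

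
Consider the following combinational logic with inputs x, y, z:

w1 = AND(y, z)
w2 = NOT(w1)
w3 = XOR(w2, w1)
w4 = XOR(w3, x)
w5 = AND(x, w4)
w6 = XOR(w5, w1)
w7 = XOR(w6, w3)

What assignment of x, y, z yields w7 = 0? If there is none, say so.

x=0, y=1, z=1

Check with x=0, y=1, z=1:
w1 = AND(y, z) = AND(1, 1) = 1
w2 = NOT(w1) = NOT 1 = 0
w3 = XOR(w2, w1) = XOR(0, 1) = 1
w4 = XOR(w3, x) = XOR(1, 0) = 1
w5 = AND(x, w4) = AND(0, 1) = 0
w6 = XOR(w5, w1) = XOR(0, 1) = 1
w7 = XOR(w6, w3) = XOR(1, 1) = 0
So w7 = 0 as required.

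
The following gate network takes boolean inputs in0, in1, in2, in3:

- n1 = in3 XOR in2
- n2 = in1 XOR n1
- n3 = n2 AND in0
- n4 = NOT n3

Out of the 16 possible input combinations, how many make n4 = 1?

n4 = NOT n3 must be 1, so n3 = 0.
n3 = n2 AND in0 must be 0, so at least one of n2, in0 is 0.
Enumerating the 16 input combinations, 12 give n4 = 1 and 4 give n4 = 0.

12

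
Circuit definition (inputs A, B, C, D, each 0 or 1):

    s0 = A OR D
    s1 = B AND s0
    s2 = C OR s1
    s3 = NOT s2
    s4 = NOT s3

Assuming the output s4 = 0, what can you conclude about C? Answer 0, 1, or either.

0

s4 = NOT s3 must be 0, so s3 = 1.
s3 = NOT s2 must be 1, so s2 = 0.
Every assignment with s4 = 0 has C = 0; there are 5 such assignment(s).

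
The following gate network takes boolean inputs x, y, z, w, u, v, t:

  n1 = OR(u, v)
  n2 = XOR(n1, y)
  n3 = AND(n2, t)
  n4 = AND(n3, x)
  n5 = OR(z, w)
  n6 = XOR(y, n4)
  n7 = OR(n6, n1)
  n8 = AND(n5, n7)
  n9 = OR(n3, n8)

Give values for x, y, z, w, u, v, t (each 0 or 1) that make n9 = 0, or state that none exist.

n9 = OR(n3, n8) must be 0, so both n3 = 0 and n8 = 0.
n3 = AND(n2, t) must be 0, so at least one of n2, t is 0.
n8 = AND(n5, n7) must be 0, so at least one of n5, n7 is 0.
Check with x=1, y=1, z=0, w=0, u=1, v=1, t=0:
n1 = OR(u, v) = OR(1, 1) = 1
n2 = XOR(n1, y) = XOR(1, 1) = 0
n3 = AND(n2, t) = AND(0, 0) = 0
n4 = AND(n3, x) = AND(0, 1) = 0
n5 = OR(z, w) = OR(0, 0) = 0
n6 = XOR(y, n4) = XOR(1, 0) = 1
n7 = OR(n6, n1) = OR(1, 1) = 1
n8 = AND(n5, n7) = AND(0, 1) = 0
n9 = OR(n3, n8) = OR(0, 0) = 0
So n9 = 0 as required.

x=1, y=1, z=0, w=0, u=1, v=1, t=0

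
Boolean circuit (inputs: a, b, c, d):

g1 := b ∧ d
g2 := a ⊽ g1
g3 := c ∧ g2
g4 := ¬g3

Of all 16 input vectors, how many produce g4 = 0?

g4 = ¬g3 must be 0, so g3 = 1.
g3 = c ∧ g2 must be 1, so both c = 1 and g2 = 1.
g2 = a ⊽ g1 must be 1, so both a = 0 and g1 = 0.
Satisfying assignments:
  a=0, b=0, c=1, d=0
  a=0, b=0, c=1, d=1
  a=0, b=1, c=1, d=0

3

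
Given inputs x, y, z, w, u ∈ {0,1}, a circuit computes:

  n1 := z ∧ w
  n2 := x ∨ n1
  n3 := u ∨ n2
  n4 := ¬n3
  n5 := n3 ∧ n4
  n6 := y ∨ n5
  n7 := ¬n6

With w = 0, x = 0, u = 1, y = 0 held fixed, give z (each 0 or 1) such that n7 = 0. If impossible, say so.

With w = 0, x = 0, u = 1, y = 0 fixed, none of the 2 settings of z give n7 = 0.
For example, with z=0:
n1 = z ∧ w = 0 ∧ 0 = 0
n2 = x ∨ n1 = 0 ∨ 0 = 0
n3 = u ∨ n2 = 1 ∨ 0 = 1
n4 = ¬n3 = ¬1 = 0
n5 = n3 ∧ n4 = 1 ∧ 0 = 0
n6 = y ∨ n5 = 0 ∨ 0 = 0
n7 = ¬n6 = ¬0 = 1
giving n7 = 1 ≠ 0.

no solution exists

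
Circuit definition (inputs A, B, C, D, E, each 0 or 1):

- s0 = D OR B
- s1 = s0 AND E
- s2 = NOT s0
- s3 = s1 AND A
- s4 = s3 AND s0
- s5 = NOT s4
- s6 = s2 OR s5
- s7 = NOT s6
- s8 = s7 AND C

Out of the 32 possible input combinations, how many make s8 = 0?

29

s8 = s7 AND C must be 0, so at least one of s7, C is 0.
Enumerating the 32 input combinations, 29 give s8 = 0 and 3 give s8 = 1.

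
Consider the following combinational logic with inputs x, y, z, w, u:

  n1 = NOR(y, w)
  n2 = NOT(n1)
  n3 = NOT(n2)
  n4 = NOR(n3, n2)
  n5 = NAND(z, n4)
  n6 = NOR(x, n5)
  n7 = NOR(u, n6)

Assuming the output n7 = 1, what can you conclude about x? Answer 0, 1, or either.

Both values of x occur among assignments with n7 = 1:
  x=0: x=0, y=0, z=0, w=0, u=0
  x=1: x=1, y=0, z=0, w=0, u=0

either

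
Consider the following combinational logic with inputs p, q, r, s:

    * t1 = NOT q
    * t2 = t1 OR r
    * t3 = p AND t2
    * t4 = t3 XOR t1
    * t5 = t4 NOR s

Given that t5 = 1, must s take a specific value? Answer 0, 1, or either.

t5 = t4 NOR s must be 1, so both t4 = 0 and s = 0.
t4 = t3 XOR t1 must be 0, so t3 and t1 are equal.
Every assignment with t5 = 1 has s = 0; there are 5 such assignment(s).

0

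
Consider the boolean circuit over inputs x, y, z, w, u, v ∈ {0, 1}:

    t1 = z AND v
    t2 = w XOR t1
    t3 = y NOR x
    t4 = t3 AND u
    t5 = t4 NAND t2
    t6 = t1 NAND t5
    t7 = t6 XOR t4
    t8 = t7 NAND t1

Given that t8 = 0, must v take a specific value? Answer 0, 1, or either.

t8 = t7 NAND t1 must be 0, so both t7 = 1 and t1 = 1.
Every assignment with t8 = 0 has v = 1; there are 1 such assignment(s).
  x=0, y=0, z=1, w=1, u=1, v=1

1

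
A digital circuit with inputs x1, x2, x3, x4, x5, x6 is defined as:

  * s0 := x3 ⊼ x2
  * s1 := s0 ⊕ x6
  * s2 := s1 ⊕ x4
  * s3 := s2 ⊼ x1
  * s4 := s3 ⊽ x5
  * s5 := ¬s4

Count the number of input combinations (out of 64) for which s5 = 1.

56

s5 = ¬s4 must be 1, so s4 = 0.
s4 = s3 ⊽ x5 must be 0, so at least one of s3, x5 is 1.
Enumerating the 64 input combinations, 56 give s5 = 1 and 8 give s5 = 0.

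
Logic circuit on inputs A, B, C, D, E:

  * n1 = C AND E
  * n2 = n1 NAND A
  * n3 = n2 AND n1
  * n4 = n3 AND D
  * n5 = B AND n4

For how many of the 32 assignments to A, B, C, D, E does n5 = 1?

n5 = B AND n4 must be 1, so both B = 1 and n4 = 1.
Satisfying assignments:
  A=0, B=1, C=1, D=1, E=1

1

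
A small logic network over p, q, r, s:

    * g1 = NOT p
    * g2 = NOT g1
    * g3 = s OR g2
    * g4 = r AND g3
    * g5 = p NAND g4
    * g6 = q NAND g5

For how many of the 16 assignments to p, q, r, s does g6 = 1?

g6 = q NAND g5 must be 1, so at least one of q, g5 is 0.
Enumerating the 16 input combinations, 10 give g6 = 1 and 6 give g6 = 0.

10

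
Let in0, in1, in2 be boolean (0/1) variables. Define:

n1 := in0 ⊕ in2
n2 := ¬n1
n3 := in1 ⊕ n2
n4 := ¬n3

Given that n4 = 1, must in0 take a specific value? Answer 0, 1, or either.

Both values of in0 occur among assignments with n4 = 1:
  in0=0: in0=0, in1=0, in2=1
  in0=1: in0=1, in1=0, in2=0

either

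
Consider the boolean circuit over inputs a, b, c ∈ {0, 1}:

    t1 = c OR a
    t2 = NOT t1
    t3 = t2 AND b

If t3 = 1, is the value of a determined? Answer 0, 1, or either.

t3 = t2 AND b must be 1, so both t2 = 1 and b = 1.
t2 = NOT t1 must be 1, so t1 = 0.
Every assignment with t3 = 1 has a = 0; there are 1 such assignment(s).
  a=0, b=1, c=0

0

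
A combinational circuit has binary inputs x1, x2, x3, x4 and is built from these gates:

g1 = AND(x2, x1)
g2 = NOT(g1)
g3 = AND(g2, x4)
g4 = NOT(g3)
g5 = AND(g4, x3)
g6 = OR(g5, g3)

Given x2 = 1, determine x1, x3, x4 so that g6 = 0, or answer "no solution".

x1=0 x3=0 x4=0

g6 = OR(g5, g3) must be 0, so both g5 = 0 and g3 = 0.
Check with x2 = 1 and x1=0, x3=0, x4=0:
g1 = AND(x2, x1) = AND(1, 0) = 0
g2 = NOT(g1) = NOT 0 = 1
g3 = AND(g2, x4) = AND(1, 0) = 0
g4 = NOT(g3) = NOT 0 = 1
g5 = AND(g4, x3) = AND(1, 0) = 0
g6 = OR(g5, g3) = OR(0, 0) = 0
So g6 = 0.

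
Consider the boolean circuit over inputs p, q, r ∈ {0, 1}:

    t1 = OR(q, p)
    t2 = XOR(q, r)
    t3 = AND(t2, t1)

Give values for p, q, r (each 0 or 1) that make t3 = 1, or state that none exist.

p=1, q=1, r=0

t3 = AND(t2, t1) must be 1, so both t2 = 1 and t1 = 1.
t2 = XOR(q, r) must be 1, so q and r differ.
Check with p=1, q=1, r=0:
t1 = OR(q, p) = OR(1, 1) = 1
t2 = XOR(q, r) = XOR(1, 0) = 1
t3 = AND(t2, t1) = AND(1, 1) = 1
So t3 = 1 as required.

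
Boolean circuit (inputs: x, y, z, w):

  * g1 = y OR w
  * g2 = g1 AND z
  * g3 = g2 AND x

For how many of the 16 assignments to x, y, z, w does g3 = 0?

g3 = g2 AND x must be 0, so at least one of g2, x is 0.
Enumerating the 16 input combinations, 13 give g3 = 0 and 3 give g3 = 1.

13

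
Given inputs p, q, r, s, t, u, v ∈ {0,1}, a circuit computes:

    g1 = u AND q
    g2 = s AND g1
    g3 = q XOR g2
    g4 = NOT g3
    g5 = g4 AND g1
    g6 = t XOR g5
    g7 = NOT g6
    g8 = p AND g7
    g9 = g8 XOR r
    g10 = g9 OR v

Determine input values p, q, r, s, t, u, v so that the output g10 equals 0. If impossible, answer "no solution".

g10 = g9 OR v must be 0, so both g9 = 0 and v = 0.
g9 = g8 XOR r must be 0, so g8 and r are equal.
Check with p=1, q=1, r=1, s=0, t=0, u=1, v=0:
g1 = u AND q = 1 AND 1 = 1
g2 = s AND g1 = 0 AND 1 = 0
g3 = q XOR g2 = 1 XOR 0 = 1
g4 = NOT g3 = NOT 1 = 0
g5 = g4 AND g1 = 0 AND 1 = 0
g6 = t XOR g5 = 0 XOR 0 = 0
g7 = NOT g6 = NOT 0 = 1
g8 = p AND g7 = 1 AND 1 = 1
g9 = g8 XOR r = 1 XOR 1 = 0
g10 = g9 OR v = 0 OR 0 = 0
So g10 = 0 as required.

p=1, q=1, r=1, s=0, t=0, u=1, v=0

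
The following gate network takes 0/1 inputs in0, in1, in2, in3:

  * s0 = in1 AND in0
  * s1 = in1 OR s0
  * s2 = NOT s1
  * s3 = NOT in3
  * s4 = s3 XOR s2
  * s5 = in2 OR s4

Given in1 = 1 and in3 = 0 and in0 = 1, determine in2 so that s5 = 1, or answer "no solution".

s5 = in2 OR s4 must be 1, so at least one of in2, s4 is 1.
Check with in1 = 1 and in3 = 0 and in0 = 1 and in2=0:
s0 = in1 AND in0 = 1 AND 1 = 1
s1 = in1 OR s0 = 1 OR 1 = 1
s2 = NOT s1 = NOT 1 = 0
s3 = NOT in3 = NOT 0 = 1
s4 = s3 XOR s2 = 1 XOR 0 = 1
s5 = in2 OR s4 = 0 OR 1 = 1
So s5 = 1.

in2=0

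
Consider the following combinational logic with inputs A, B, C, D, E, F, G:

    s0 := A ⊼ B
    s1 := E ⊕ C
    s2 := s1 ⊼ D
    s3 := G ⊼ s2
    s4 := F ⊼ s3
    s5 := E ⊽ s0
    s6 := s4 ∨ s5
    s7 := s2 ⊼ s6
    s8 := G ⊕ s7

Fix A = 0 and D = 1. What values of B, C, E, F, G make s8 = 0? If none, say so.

B=0 C=0 E=0 F=0 G=0

s8 = G ⊕ s7 must be 0, so G and s7 are equal.
Check with A = 0 and D = 1 and B=0, C=0, E=0, F=0, G=0:
s0 = A ⊼ B = 0 ⊼ 0 = 1
s1 = E ⊕ C = 0 ⊕ 0 = 0
s2 = s1 ⊼ D = 0 ⊼ 1 = 1
s3 = G ⊼ s2 = 0 ⊼ 1 = 1
s4 = F ⊼ s3 = 0 ⊼ 1 = 1
s5 = E ⊽ s0 = 0 ⊽ 1 = 0
s6 = s4 ∨ s5 = 1 ∨ 0 = 1
s7 = s2 ⊼ s6 = 1 ⊼ 1 = 0
s8 = G ⊕ s7 = 0 ⊕ 0 = 0
So s8 = 0.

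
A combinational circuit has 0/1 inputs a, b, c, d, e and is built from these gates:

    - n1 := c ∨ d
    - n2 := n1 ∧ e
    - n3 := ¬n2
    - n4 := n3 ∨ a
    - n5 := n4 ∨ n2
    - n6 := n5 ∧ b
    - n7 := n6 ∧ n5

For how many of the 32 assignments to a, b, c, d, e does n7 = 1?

n7 = n6 ∧ n5 must be 1, so both n6 = 1 and n5 = 1.
n6 = n5 ∧ b must be 1, so both n5 = 1 and b = 1.
Enumerating the 32 input combinations, 16 give n7 = 1 and 16 give n7 = 0.

16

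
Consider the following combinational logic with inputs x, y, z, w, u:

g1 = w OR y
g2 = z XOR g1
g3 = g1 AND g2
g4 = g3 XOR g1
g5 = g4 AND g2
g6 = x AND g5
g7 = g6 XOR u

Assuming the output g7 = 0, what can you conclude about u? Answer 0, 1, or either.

0

g7 = g6 XOR u must be 0, so g6 and u are equal.
Every assignment with g7 = 0 has u = 0; there are 16 such assignment(s).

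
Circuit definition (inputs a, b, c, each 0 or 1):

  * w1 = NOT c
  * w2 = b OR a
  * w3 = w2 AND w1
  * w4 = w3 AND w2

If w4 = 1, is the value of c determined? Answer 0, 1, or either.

0

w4 = w3 AND w2 must be 1, so both w3 = 1 and w2 = 1.
Every assignment with w4 = 1 has c = 0; there are 3 such assignment(s).
  a=0, b=1, c=0
  a=1, b=0, c=0
  a=1, b=1, c=0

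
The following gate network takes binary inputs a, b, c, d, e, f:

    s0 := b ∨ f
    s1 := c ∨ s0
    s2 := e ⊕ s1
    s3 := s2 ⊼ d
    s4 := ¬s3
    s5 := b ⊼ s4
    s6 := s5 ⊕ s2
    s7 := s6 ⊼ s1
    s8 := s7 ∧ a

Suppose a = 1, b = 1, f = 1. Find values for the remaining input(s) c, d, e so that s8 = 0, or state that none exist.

c=1 d=1 e=1

s8 = s7 ∧ a must be 0, so at least one of s7, a is 0.
Check with a = 1, b = 1, f = 1 and c=1, d=1, e=1:
s0 = b ∨ f = 1 ∨ 1 = 1
s1 = c ∨ s0 = 1 ∨ 1 = 1
s2 = e ⊕ s1 = 1 ⊕ 1 = 0
s3 = s2 ⊼ d = 0 ⊼ 1 = 1
s4 = ¬s3 = ¬1 = 0
s5 = b ⊼ s4 = 1 ⊼ 0 = 1
s6 = s5 ⊕ s2 = 1 ⊕ 0 = 1
s7 = s6 ⊼ s1 = 1 ⊼ 1 = 0
s8 = s7 ∧ a = 0 ∧ 1 = 0
So s8 = 0.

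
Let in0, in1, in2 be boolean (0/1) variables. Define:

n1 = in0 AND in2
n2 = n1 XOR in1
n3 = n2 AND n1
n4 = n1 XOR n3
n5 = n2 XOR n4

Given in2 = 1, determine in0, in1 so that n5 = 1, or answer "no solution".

in0=1, in1=1

Check with in2 = 1 and in0=1, in1=1:
n1 = in0 AND in2 = 1 AND 1 = 1
n2 = n1 XOR in1 = 1 XOR 1 = 0
n3 = n2 AND n1 = 0 AND 1 = 0
n4 = n1 XOR n3 = 1 XOR 0 = 1
n5 = n2 XOR n4 = 0 XOR 1 = 1
So n5 = 1.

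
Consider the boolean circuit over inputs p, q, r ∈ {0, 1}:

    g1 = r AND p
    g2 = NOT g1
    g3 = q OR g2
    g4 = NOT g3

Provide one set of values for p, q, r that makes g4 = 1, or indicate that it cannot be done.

p=1, q=0, r=1

Check with p=1, q=0, r=1:
g1 = r AND p = 1 AND 1 = 1
g2 = NOT g1 = NOT 1 = 0
g3 = q OR g2 = 0 OR 0 = 0
g4 = NOT g3 = NOT 0 = 1
So g4 = 1 as required.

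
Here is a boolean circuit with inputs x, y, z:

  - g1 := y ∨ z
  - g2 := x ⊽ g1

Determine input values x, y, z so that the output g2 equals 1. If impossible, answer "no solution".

x=0, y=0, z=0

Check with x=0, y=0, z=0:
g1 = y ∨ z = 0 ∨ 0 = 0
g2 = x ⊽ g1 = 0 ⊽ 0 = 1
So g2 = 1 as required.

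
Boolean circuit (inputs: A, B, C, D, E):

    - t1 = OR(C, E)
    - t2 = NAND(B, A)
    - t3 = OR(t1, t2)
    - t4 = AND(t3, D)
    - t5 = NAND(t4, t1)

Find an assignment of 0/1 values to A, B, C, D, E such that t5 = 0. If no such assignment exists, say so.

A=1, B=0, C=1, D=1, E=0

Check with A=1, B=0, C=1, D=1, E=0:
t1 = OR(C, E) = OR(1, 0) = 1
t2 = NAND(B, A) = NAND(0, 1) = 1
t3 = OR(t1, t2) = OR(1, 1) = 1
t4 = AND(t3, D) = AND(1, 1) = 1
t5 = NAND(t4, t1) = NAND(1, 1) = 0
So t5 = 0 as required.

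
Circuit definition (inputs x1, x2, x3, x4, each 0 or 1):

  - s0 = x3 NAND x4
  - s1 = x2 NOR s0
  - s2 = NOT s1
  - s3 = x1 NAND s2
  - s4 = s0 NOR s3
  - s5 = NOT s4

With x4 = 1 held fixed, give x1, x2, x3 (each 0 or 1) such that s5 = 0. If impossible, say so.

x1=1, x2=1, x3=1

s5 = NOT s4 must be 0, so s4 = 1.
s4 = s0 NOR s3 must be 1, so both s0 = 0 and s3 = 0.
Check with x4 = 1 and x1=1, x2=1, x3=1:
s0 = x3 NAND x4 = 1 NAND 1 = 0
s1 = x2 NOR s0 = 1 NOR 0 = 0
s2 = NOT s1 = NOT 0 = 1
s3 = x1 NAND s2 = 1 NAND 1 = 0
s4 = s0 NOR s3 = 0 NOR 0 = 1
s5 = NOT s4 = NOT 1 = 0
So s5 = 0.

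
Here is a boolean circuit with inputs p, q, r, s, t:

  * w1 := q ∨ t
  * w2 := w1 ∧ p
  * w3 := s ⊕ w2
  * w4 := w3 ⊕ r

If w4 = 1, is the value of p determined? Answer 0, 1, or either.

either

Both values of p occur among assignments with w4 = 1:
  p=0: p=0, q=0, r=0, s=1, t=0
  p=1: p=1, q=0, r=0, s=0, t=1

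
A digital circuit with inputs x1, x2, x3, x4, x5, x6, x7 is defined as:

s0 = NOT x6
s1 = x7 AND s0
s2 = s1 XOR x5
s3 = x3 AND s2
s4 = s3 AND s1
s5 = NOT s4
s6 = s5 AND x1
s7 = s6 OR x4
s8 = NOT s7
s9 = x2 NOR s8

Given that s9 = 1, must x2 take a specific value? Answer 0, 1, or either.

0

s9 = x2 NOR s8 must be 1, so both x2 = 0 and s8 = 0.
Every assignment with s9 = 1 has x2 = 0; there are 47 such assignment(s).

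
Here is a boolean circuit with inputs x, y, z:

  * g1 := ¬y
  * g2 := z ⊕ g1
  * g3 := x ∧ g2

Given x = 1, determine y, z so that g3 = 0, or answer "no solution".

g3 = x ∧ g2 must be 0, so at least one of x, g2 is 0.
Check with x = 1 and y=1, z=0:
g1 = ¬y = ¬1 = 0
g2 = z ⊕ g1 = 0 ⊕ 0 = 0
g3 = x ∧ g2 = 1 ∧ 0 = 0
So g3 = 0.

y=1, z=0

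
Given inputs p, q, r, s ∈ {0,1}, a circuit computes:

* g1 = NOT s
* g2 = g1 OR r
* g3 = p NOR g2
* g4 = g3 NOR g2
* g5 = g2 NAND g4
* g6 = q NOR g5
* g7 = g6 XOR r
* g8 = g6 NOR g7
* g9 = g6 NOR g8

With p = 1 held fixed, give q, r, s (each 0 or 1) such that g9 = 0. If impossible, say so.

g9 = g6 NOR g8 must be 0, so at least one of g6, g8 is 1.
Check with p = 1 and q=1, r=0, s=0:
g1 = NOT s = NOT 0 = 1
g2 = g1 OR r = 1 OR 0 = 1
g3 = p NOR g2 = 1 NOR 1 = 0
g4 = g3 NOR g2 = 0 NOR 1 = 0
g5 = g2 NAND g4 = 1 NAND 0 = 1
g6 = q NOR g5 = 1 NOR 1 = 0
g7 = g6 XOR r = 0 XOR 0 = 0
g8 = g6 NOR g7 = 0 NOR 0 = 1
g9 = g6 NOR g8 = 0 NOR 1 = 0
So g9 = 0.

q=1 r=0 s=0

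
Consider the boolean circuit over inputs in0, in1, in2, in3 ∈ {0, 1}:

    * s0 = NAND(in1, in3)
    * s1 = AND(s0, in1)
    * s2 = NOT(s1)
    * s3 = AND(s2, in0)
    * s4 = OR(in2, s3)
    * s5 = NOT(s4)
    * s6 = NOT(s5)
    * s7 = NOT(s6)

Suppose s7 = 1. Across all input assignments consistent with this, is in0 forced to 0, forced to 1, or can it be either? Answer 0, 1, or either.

Both values of in0 occur among assignments with s7 = 1:
  in0=0: in0=0, in1=0, in2=0, in3=0
  in0=1: in0=1, in1=1, in2=0, in3=0

either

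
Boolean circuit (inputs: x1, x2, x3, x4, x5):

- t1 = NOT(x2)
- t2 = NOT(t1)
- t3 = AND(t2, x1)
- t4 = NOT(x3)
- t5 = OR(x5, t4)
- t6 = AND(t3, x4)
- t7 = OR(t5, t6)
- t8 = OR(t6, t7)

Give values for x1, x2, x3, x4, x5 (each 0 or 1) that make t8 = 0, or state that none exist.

Check with x1=1, x2=1, x3=1, x4=0, x5=0:
t1 = NOT(x2) = NOT 1 = 0
t2 = NOT(t1) = NOT 0 = 1
t3 = AND(t2, x1) = AND(1, 1) = 1
t4 = NOT(x3) = NOT 1 = 0
t5 = OR(x5, t4) = OR(0, 0) = 0
t6 = AND(t3, x4) = AND(1, 0) = 0
t7 = OR(t5, t6) = OR(0, 0) = 0
t8 = OR(t6, t7) = OR(0, 0) = 0
So t8 = 0 as required.

x1=1, x2=1, x3=1, x4=0, x5=0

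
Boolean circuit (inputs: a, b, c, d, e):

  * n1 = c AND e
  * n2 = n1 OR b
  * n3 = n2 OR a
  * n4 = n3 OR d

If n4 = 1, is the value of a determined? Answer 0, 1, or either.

Both values of a occur among assignments with n4 = 1:
  a=0: a=0, b=0, c=0, d=1, e=0
  a=1: a=1, b=0, c=0, d=0, e=0

either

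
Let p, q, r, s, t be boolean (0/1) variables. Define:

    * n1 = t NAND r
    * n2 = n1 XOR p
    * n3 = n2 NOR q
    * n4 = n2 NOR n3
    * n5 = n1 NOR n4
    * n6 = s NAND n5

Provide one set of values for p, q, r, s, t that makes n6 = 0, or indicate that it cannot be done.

n6 = s NAND n5 must be 0, so both s = 1 and n5 = 1.
Check with p=0 q=0 r=1 s=1 t=1:
n1 = t NAND r = 1 NAND 1 = 0
n2 = n1 XOR p = 0 XOR 0 = 0
n3 = n2 NOR q = 0 NOR 0 = 1
n4 = n2 NOR n3 = 0 NOR 1 = 0
n5 = n1 NOR n4 = 0 NOR 0 = 1
n6 = s NAND n5 = 1 NAND 1 = 0
So n6 = 0 as required.

p=0 q=0 r=1 s=1 t=1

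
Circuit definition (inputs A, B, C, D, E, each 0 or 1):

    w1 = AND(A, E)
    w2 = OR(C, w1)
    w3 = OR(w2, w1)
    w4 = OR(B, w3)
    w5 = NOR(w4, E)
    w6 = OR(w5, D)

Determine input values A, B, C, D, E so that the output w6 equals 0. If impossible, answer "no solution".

Check with A=0, B=1, C=0, D=0, E=0:
w1 = AND(A, E) = AND(0, 0) = 0
w2 = OR(C, w1) = OR(0, 0) = 0
w3 = OR(w2, w1) = OR(0, 0) = 0
w4 = OR(B, w3) = OR(1, 0) = 1
w5 = NOR(w4, E) = NOR(1, 0) = 0
w6 = OR(w5, D) = OR(0, 0) = 0
So w6 = 0 as required.

A=0, B=1, C=0, D=0, E=0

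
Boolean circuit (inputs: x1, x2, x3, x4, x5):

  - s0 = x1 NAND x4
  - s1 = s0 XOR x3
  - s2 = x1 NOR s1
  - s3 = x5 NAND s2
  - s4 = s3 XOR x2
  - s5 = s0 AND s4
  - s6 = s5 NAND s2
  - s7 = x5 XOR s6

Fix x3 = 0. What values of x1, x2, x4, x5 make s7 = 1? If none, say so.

x1=0, x2=1, x4=0, x5=0

s7 = x5 XOR s6 must be 1, so x5 and s6 differ.
Check with x3 = 0 and x1=0, x2=1, x4=0, x5=0:
s0 = x1 NAND x4 = 0 NAND 0 = 1
s1 = s0 XOR x3 = 1 XOR 0 = 1
s2 = x1 NOR s1 = 0 NOR 1 = 0
s3 = x5 NAND s2 = 0 NAND 0 = 1
s4 = s3 XOR x2 = 1 XOR 1 = 0
s5 = s0 AND s4 = 1 AND 0 = 0
s6 = s5 NAND s2 = 0 NAND 0 = 1
s7 = x5 XOR s6 = 0 XOR 1 = 1
So s7 = 1.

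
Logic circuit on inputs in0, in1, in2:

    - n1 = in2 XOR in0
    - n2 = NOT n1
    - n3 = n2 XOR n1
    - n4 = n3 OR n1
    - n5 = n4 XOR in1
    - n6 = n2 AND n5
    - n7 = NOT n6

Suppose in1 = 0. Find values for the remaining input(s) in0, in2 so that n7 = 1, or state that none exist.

Check with in1 = 0 and in0=0, in2=1:
n1 = in2 XOR in0 = 1 XOR 0 = 1
n2 = NOT n1 = NOT 1 = 0
n3 = n2 XOR n1 = 0 XOR 1 = 1
n4 = n3 OR n1 = 1 OR 1 = 1
n5 = n4 XOR in1 = 1 XOR 0 = 1
n6 = n2 AND n5 = 0 AND 1 = 0
n7 = NOT n6 = NOT 0 = 1
So n7 = 1.

in0=0 in2=1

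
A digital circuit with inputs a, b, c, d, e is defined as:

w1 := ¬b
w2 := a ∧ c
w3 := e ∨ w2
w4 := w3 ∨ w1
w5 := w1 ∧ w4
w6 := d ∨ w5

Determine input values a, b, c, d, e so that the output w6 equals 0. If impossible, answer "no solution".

a=1, b=1, c=0, d=0, e=0

w6 = d ∨ w5 must be 0, so both d = 0 and w5 = 0.
w5 = w1 ∧ w4 must be 0, so at least one of w1, w4 is 0.
Check with a=1, b=1, c=0, d=0, e=0:
w1 = ¬b = ¬1 = 0
w2 = a ∧ c = 1 ∧ 0 = 0
w3 = e ∨ w2 = 0 ∨ 0 = 0
w4 = w3 ∨ w1 = 0 ∨ 0 = 0
w5 = w1 ∧ w4 = 0 ∧ 0 = 0
w6 = d ∨ w5 = 0 ∨ 0 = 0
So w6 = 0 as required.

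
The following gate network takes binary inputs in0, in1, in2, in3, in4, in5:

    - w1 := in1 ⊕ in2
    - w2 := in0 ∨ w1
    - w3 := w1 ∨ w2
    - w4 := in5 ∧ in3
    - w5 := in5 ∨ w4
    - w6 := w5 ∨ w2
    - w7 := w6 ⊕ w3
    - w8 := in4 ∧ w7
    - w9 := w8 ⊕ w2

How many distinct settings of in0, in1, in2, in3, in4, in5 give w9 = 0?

w9 = w8 ⊕ w2 must be 0, so w8 and w2 are equal.
Enumerating the 64 input combinations, 12 give w9 = 0 and 52 give w9 = 1.

12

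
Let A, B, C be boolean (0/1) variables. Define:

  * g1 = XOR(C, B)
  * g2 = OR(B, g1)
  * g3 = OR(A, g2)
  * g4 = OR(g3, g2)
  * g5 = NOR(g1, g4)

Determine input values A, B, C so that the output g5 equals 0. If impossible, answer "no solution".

A=1, B=0, C=1

g5 = NOR(g1, g4) must be 0, so at least one of g1, g4 is 1.
Check with A=1, B=0, C=1:
g1 = XOR(C, B) = XOR(1, 0) = 1
g2 = OR(B, g1) = OR(0, 1) = 1
g3 = OR(A, g2) = OR(1, 1) = 1
g4 = OR(g3, g2) = OR(1, 1) = 1
g5 = NOR(g1, g4) = NOR(1, 1) = 0
So g5 = 0 as required.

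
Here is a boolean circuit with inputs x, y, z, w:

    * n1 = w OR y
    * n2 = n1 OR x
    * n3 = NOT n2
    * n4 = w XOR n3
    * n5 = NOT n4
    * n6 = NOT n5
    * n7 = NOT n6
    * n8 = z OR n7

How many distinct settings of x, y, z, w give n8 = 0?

n8 = z OR n7 must be 0, so both z = 0 and n7 = 0.
n7 = NOT n6 must be 0, so n6 = 1.
Satisfying assignments:
  x=0, y=0, z=0, w=0
  x=0, y=0, z=0, w=1
  x=0, y=1, z=0, w=1
  x=1, y=0, z=0, w=1
  x=1, y=1, z=0, w=1

5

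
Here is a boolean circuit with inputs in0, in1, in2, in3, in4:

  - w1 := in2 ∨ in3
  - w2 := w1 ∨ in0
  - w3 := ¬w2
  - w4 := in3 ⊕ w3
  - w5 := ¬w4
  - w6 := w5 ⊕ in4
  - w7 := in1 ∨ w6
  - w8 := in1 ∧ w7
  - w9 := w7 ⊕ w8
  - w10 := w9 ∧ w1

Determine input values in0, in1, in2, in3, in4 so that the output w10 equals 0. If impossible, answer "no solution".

w10 = w9 ∧ w1 must be 0, so at least one of w9, w1 is 0.
Check with in0=0 in1=1 in2=1 in3=0 in4=0:
w1 = in2 ∨ in3 = 1 ∨ 0 = 1
w2 = w1 ∨ in0 = 1 ∨ 0 = 1
w3 = ¬w2 = ¬1 = 0
w4 = in3 ⊕ w3 = 0 ⊕ 0 = 0
w5 = ¬w4 = ¬0 = 1
w6 = w5 ⊕ in4 = 1 ⊕ 0 = 1
w7 = in1 ∨ w6 = 1 ∨ 1 = 1
w8 = in1 ∧ w7 = 1 ∧ 1 = 1
w9 = w7 ⊕ w8 = 1 ⊕ 1 = 0
w10 = w9 ∧ w1 = 0 ∧ 1 = 0
So w10 = 0 as required.

in0=0 in1=1 in2=1 in3=0 in4=0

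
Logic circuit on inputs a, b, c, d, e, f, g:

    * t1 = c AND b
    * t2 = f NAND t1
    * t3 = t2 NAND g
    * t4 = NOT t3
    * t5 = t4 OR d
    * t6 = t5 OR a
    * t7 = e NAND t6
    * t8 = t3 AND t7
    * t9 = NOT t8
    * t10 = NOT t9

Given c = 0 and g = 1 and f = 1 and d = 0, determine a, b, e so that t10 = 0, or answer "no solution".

Check with c = 0 and g = 1 and f = 1 and d = 0 and a=0, b=1, e=1:
t1 = c AND b = 0 AND 1 = 0
t2 = f NAND t1 = 1 NAND 0 = 1
t3 = t2 NAND g = 1 NAND 1 = 0
t4 = NOT t3 = NOT 0 = 1
t5 = t4 OR d = 1 OR 0 = 1
t6 = t5 OR a = 1 OR 0 = 1
t7 = e NAND t6 = 1 NAND 1 = 0
t8 = t3 AND t7 = 0 AND 0 = 0
t9 = NOT t8 = NOT 0 = 1
t10 = NOT t9 = NOT 1 = 0
So t10 = 0.

a=0, b=1, e=1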